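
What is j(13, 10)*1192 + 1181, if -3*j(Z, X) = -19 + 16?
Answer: 2373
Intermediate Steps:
j(Z, X) = 1 (j(Z, X) = -(-19 + 16)/3 = -⅓*(-3) = 1)
j(13, 10)*1192 + 1181 = 1*1192 + 1181 = 1192 + 1181 = 2373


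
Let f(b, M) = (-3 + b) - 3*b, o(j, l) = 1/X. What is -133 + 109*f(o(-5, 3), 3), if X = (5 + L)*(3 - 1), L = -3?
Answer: -1029/2 ≈ -514.50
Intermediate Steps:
X = 4 (X = (5 - 3)*(3 - 1) = 2*2 = 4)
o(j, l) = ¼ (o(j, l) = 1/4 = ¼)
f(b, M) = -3 - 2*b
-133 + 109*f(o(-5, 3), 3) = -133 + 109*(-3 - 2*¼) = -133 + 109*(-3 - ½) = -133 + 109*(-7/2) = -133 - 763/2 = -1029/2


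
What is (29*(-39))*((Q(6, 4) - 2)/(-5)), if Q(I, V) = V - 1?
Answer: 1131/5 ≈ 226.20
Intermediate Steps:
Q(I, V) = -1 + V
(29*(-39))*((Q(6, 4) - 2)/(-5)) = (29*(-39))*(((-1 + 4) - 2)/(-5)) = -(-1131)*(3 - 2)/5 = -(-1131)/5 = -1131*(-⅕) = 1131/5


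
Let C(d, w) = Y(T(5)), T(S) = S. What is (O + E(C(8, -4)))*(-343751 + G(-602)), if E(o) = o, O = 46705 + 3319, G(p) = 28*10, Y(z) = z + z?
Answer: -17185228014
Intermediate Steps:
Y(z) = 2*z
G(p) = 280
O = 50024
C(d, w) = 10 (C(d, w) = 2*5 = 10)
(O + E(C(8, -4)))*(-343751 + G(-602)) = (50024 + 10)*(-343751 + 280) = 50034*(-343471) = -17185228014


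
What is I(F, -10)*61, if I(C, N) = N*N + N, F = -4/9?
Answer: 5490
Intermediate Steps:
F = -4/9 (F = -4*⅑ = -4/9 ≈ -0.44444)
I(C, N) = N + N² (I(C, N) = N² + N = N + N²)
I(F, -10)*61 = -10*(1 - 10)*61 = -10*(-9)*61 = 90*61 = 5490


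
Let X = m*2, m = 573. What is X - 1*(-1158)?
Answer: 2304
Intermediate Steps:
X = 1146 (X = 573*2 = 1146)
X - 1*(-1158) = 1146 - 1*(-1158) = 1146 + 1158 = 2304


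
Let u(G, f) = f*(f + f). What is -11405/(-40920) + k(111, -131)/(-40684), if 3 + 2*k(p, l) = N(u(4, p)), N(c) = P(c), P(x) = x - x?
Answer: 2900390/10404933 ≈ 0.27875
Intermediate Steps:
u(G, f) = 2*f**2 (u(G, f) = f*(2*f) = 2*f**2)
P(x) = 0
N(c) = 0
k(p, l) = -3/2 (k(p, l) = -3/2 + (1/2)*0 = -3/2 + 0 = -3/2)
-11405/(-40920) + k(111, -131)/(-40684) = -11405/(-40920) - 3/2/(-40684) = -11405*(-1/40920) - 3/2*(-1/40684) = 2281/8184 + 3/81368 = 2900390/10404933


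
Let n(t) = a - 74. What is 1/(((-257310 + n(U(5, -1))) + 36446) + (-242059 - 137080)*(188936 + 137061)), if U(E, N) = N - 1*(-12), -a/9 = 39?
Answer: -1/123598397872 ≈ -8.0907e-12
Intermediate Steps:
a = -351 (a = -9*39 = -351)
U(E, N) = 12 + N (U(E, N) = N + 12 = 12 + N)
n(t) = -425 (n(t) = -351 - 74 = -425)
1/(((-257310 + n(U(5, -1))) + 36446) + (-242059 - 137080)*(188936 + 137061)) = 1/(((-257310 - 425) + 36446) + (-242059 - 137080)*(188936 + 137061)) = 1/((-257735 + 36446) - 379139*325997) = 1/(-221289 - 123598176583) = 1/(-123598397872) = -1/123598397872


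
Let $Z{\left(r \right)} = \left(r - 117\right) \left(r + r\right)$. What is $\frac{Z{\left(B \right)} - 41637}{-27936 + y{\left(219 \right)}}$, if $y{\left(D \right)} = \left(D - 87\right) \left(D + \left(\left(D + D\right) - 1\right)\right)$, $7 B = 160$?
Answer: $- \frac{173161}{221088} \approx -0.78322$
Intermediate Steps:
$B = \frac{160}{7}$ ($B = \frac{1}{7} \cdot 160 = \frac{160}{7} \approx 22.857$)
$y{\left(D \right)} = \left(-1 + 3 D\right) \left(-87 + D\right)$ ($y{\left(D \right)} = \left(-87 + D\right) \left(D + \left(2 D - 1\right)\right) = \left(-87 + D\right) \left(D + \left(-1 + 2 D\right)\right) = \left(-87 + D\right) \left(-1 + 3 D\right) = \left(-1 + 3 D\right) \left(-87 + D\right)$)
$Z{\left(r \right)} = 2 r \left(-117 + r\right)$ ($Z{\left(r \right)} = \left(-117 + r\right) 2 r = 2 r \left(-117 + r\right)$)
$\frac{Z{\left(B \right)} - 41637}{-27936 + y{\left(219 \right)}} = \frac{2 \cdot \frac{160}{7} \left(-117 + \frac{160}{7}\right) - 41637}{-27936 + \left(87 - 57378 + 3 \cdot 219^{2}\right)} = \frac{2 \cdot \frac{160}{7} \left(- \frac{659}{7}\right) - 41637}{-27936 + \left(87 - 57378 + 3 \cdot 47961\right)} = \frac{- \frac{210880}{49} - 41637}{-27936 + \left(87 - 57378 + 143883\right)} = - \frac{2251093}{49 \left(-27936 + 86592\right)} = - \frac{2251093}{49 \cdot 58656} = \left(- \frac{2251093}{49}\right) \frac{1}{58656} = - \frac{173161}{221088}$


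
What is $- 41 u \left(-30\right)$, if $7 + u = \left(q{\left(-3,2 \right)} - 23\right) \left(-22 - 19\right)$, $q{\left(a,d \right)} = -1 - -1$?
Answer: $1151280$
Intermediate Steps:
$q{\left(a,d \right)} = 0$ ($q{\left(a,d \right)} = -1 + 1 = 0$)
$u = 936$ ($u = -7 + \left(0 - 23\right) \left(-22 - 19\right) = -7 - -943 = -7 + 943 = 936$)
$- 41 u \left(-30\right) = \left(-41\right) 936 \left(-30\right) = \left(-38376\right) \left(-30\right) = 1151280$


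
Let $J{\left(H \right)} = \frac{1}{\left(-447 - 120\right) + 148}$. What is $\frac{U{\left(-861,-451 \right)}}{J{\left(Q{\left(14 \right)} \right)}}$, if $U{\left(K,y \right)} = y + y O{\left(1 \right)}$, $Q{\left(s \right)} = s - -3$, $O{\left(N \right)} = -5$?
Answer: $-755876$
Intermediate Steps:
$Q{\left(s \right)} = 3 + s$ ($Q{\left(s \right)} = s + 3 = 3 + s$)
$J{\left(H \right)} = - \frac{1}{419}$ ($J{\left(H \right)} = \frac{1}{\left(-447 - 120\right) + 148} = \frac{1}{-567 + 148} = \frac{1}{-419} = - \frac{1}{419}$)
$U{\left(K,y \right)} = - 4 y$ ($U{\left(K,y \right)} = y + y \left(-5\right) = y - 5 y = - 4 y$)
$\frac{U{\left(-861,-451 \right)}}{J{\left(Q{\left(14 \right)} \right)}} = \frac{\left(-4\right) \left(-451\right)}{- \frac{1}{419}} = 1804 \left(-419\right) = -755876$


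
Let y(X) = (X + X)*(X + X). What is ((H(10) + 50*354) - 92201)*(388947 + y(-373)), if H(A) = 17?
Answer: -70421866092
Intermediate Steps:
y(X) = 4*X² (y(X) = (2*X)*(2*X) = 4*X²)
((H(10) + 50*354) - 92201)*(388947 + y(-373)) = ((17 + 50*354) - 92201)*(388947 + 4*(-373)²) = ((17 + 17700) - 92201)*(388947 + 4*139129) = (17717 - 92201)*(388947 + 556516) = -74484*945463 = -70421866092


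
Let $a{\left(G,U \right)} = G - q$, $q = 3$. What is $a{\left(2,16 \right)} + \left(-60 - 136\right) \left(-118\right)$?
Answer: $23127$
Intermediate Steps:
$a{\left(G,U \right)} = -3 + G$ ($a{\left(G,U \right)} = G - 3 = -3 + G$)
$a{\left(2,16 \right)} + \left(-60 - 136\right) \left(-118\right) = \left(-3 + 2\right) + \left(-60 - 136\right) \left(-118\right) = -1 + \left(-60 - 136\right) \left(-118\right) = -1 - -23128 = -1 + 23128 = 23127$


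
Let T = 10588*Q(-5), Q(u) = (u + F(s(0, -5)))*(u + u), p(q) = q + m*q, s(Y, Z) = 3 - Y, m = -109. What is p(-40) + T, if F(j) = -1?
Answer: 639600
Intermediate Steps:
p(q) = -108*q (p(q) = q - 109*q = -108*q)
Q(u) = 2*u*(-1 + u) (Q(u) = (u - 1)*(u + u) = (-1 + u)*(2*u) = 2*u*(-1 + u))
T = 635280 (T = 10588*(2*(-5)*(-1 - 5)) = 10588*(2*(-5)*(-6)) = 10588*60 = 635280)
p(-40) + T = -108*(-40) + 635280 = 4320 + 635280 = 639600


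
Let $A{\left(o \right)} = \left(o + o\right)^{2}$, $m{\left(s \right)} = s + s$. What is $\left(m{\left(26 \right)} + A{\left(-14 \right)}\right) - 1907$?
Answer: $-1071$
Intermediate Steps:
$m{\left(s \right)} = 2 s$
$A{\left(o \right)} = 4 o^{2}$ ($A{\left(o \right)} = \left(2 o\right)^{2} = 4 o^{2}$)
$\left(m{\left(26 \right)} + A{\left(-14 \right)}\right) - 1907 = \left(2 \cdot 26 + 4 \left(-14\right)^{2}\right) - 1907 = \left(52 + 4 \cdot 196\right) - 1907 = \left(52 + 784\right) - 1907 = 836 - 1907 = -1071$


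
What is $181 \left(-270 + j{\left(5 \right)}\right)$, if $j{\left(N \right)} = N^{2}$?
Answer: $-44345$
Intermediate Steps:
$181 \left(-270 + j{\left(5 \right)}\right) = 181 \left(-270 + 5^{2}\right) = 181 \left(-270 + 25\right) = 181 \left(-245\right) = -44345$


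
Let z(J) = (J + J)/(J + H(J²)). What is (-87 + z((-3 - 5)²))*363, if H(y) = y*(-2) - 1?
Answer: -23342583/739 ≈ -31587.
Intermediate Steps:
H(y) = -1 - 2*y (H(y) = -2*y - 1 = -1 - 2*y)
z(J) = 2*J/(-1 + J - 2*J²) (z(J) = (J + J)/(J + (-1 - 2*J²)) = (2*J)/(-1 + J - 2*J²) = 2*J/(-1 + J - 2*J²))
(-87 + z((-3 - 5)²))*363 = (-87 - 2*(-3 - 5)²/(1 - (-3 - 5)² + 2*((-3 - 5)²)²))*363 = (-87 - 2*(-8)²/(1 - 1*(-8)² + 2*((-8)²)²))*363 = (-87 - 2*64/(1 - 1*64 + 2*64²))*363 = (-87 - 2*64/(1 - 64 + 2*4096))*363 = (-87 - 2*64/(1 - 64 + 8192))*363 = (-87 - 2*64/8129)*363 = (-87 - 2*64*1/8129)*363 = (-87 - 128/8129)*363 = -707351/8129*363 = -23342583/739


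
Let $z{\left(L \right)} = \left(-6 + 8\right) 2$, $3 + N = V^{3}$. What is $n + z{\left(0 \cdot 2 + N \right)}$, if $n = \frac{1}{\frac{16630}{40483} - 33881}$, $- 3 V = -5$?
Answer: $\frac{5486311089}{1371587893} \approx 4.0$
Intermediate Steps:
$V = \frac{5}{3}$ ($V = \left(- \frac{1}{3}\right) \left(-5\right) = \frac{5}{3} \approx 1.6667$)
$N = \frac{44}{27}$ ($N = -3 + \left(\frac{5}{3}\right)^{3} = -3 + \frac{125}{27} = \frac{44}{27} \approx 1.6296$)
$n = - \frac{40483}{1371587893}$ ($n = \frac{1}{16630 \cdot \frac{1}{40483} - 33881} = \frac{1}{\frac{16630}{40483} - 33881} = \frac{1}{- \frac{1371587893}{40483}} = - \frac{40483}{1371587893} \approx -2.9515 \cdot 10^{-5}$)
$z{\left(L \right)} = 4$ ($z{\left(L \right)} = 2 \cdot 2 = 4$)
$n + z{\left(0 \cdot 2 + N \right)} = - \frac{40483}{1371587893} + 4 = \frac{5486311089}{1371587893}$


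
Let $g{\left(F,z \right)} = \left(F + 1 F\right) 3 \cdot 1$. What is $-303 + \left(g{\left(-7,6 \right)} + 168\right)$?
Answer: $-177$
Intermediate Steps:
$g{\left(F,z \right)} = 6 F$ ($g{\left(F,z \right)} = \left(F + F\right) 3 \cdot 1 = 2 F 3 \cdot 1 = 6 F 1 = 6 F$)
$-303 + \left(g{\left(-7,6 \right)} + 168\right) = -303 + \left(6 \left(-7\right) + 168\right) = -303 + \left(-42 + 168\right) = -303 + 126 = -177$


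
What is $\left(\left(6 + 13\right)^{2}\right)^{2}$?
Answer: $130321$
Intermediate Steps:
$\left(\left(6 + 13\right)^{2}\right)^{2} = \left(19^{2}\right)^{2} = 361^{2} = 130321$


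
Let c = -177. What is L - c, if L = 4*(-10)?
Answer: 137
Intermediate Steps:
L = -40
L - c = -40 - 1*(-177) = -40 + 177 = 137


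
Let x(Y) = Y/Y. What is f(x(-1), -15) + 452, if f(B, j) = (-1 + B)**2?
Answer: 452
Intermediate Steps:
x(Y) = 1
f(x(-1), -15) + 452 = (-1 + 1)**2 + 452 = 0**2 + 452 = 0 + 452 = 452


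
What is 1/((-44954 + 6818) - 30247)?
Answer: -1/68383 ≈ -1.4624e-5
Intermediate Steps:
1/((-44954 + 6818) - 30247) = 1/(-38136 - 30247) = 1/(-68383) = -1/68383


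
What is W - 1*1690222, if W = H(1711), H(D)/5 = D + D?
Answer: -1673112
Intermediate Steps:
H(D) = 10*D (H(D) = 5*(D + D) = 5*(2*D) = 10*D)
W = 17110 (W = 10*1711 = 17110)
W - 1*1690222 = 17110 - 1*1690222 = 17110 - 1690222 = -1673112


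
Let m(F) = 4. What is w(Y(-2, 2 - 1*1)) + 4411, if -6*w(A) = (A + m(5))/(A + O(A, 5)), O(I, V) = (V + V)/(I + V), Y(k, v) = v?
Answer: 70571/16 ≈ 4410.7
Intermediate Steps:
O(I, V) = 2*V/(I + V) (O(I, V) = (2*V)/(I + V) = 2*V/(I + V))
w(A) = -(4 + A)/(6*(A + 10/(5 + A))) (w(A) = -(A + 4)/(6*(A + 2*5/(A + 5))) = -(4 + A)/(6*(A + 2*5/(5 + A))) = -(4 + A)/(6*(A + 10/(5 + A))))
w(Y(-2, 2 - 1*1)) + 4411 = -(4 + (2 - 1*1))*(5 + (2 - 1*1))/(60 + 6*(2 - 1*1)*(5 + (2 - 1*1))) + 4411 = -(4 + (2 - 1))*(5 + (2 - 1))/(60 + 6*(2 - 1)*(5 + (2 - 1))) + 4411 = -(4 + 1)*(5 + 1)/(60 + 6*1*(5 + 1)) + 4411 = -1*5*6/(60 + 6*1*6) + 4411 = -1*5*6/(60 + 36) + 4411 = -1*5*6/96 + 4411 = -1*1/96*5*6 + 4411 = -5/16 + 4411 = 70571/16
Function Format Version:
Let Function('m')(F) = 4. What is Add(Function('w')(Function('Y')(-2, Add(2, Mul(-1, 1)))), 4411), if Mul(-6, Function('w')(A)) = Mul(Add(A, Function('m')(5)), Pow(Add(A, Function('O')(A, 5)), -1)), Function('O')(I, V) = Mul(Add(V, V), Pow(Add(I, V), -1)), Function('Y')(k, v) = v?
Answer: Rational(70571, 16) ≈ 4410.7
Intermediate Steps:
Function('O')(I, V) = Mul(2, V, Pow(Add(I, V), -1)) (Function('O')(I, V) = Mul(Mul(2, V), Pow(Add(I, V), -1)) = Mul(2, V, Pow(Add(I, V), -1)))
Function('w')(A) = Mul(Rational(-1, 6), Pow(Add(A, Mul(10, Pow(Add(5, A), -1))), -1), Add(4, A)) (Function('w')(A) = Mul(Rational(-1, 6), Mul(Add(A, 4), Pow(Add(A, Mul(2, 5, Pow(Add(A, 5), -1))), -1))) = Mul(Rational(-1, 6), Mul(Add(4, A), Pow(Add(A, Mul(2, 5, Pow(Add(5, A), -1))), -1))) = Mul(Rational(-1, 6), Mul(Add(4, A), Pow(Add(A, Mul(10, Pow(Add(5, A), -1))), -1))) = Mul(Rational(-1, 6), Mul(Pow(Add(A, Mul(10, Pow(Add(5, A), -1))), -1), Add(4, A))) = Mul(Rational(-1, 6), Pow(Add(A, Mul(10, Pow(Add(5, A), -1))), -1), Add(4, A)))
Add(Function('w')(Function('Y')(-2, Add(2, Mul(-1, 1)))), 4411) = Add(Mul(-1, Pow(Add(60, Mul(6, Add(2, Mul(-1, 1)), Add(5, Add(2, Mul(-1, 1))))), -1), Add(4, Add(2, Mul(-1, 1))), Add(5, Add(2, Mul(-1, 1)))), 4411) = Add(Mul(-1, Pow(Add(60, Mul(6, Add(2, -1), Add(5, Add(2, -1)))), -1), Add(4, Add(2, -1)), Add(5, Add(2, -1))), 4411) = Add(Mul(-1, Pow(Add(60, Mul(6, 1, Add(5, 1))), -1), Add(4, 1), Add(5, 1)), 4411) = Add(Mul(-1, Pow(Add(60, Mul(6, 1, 6)), -1), 5, 6), 4411) = Add(Mul(-1, Pow(Add(60, 36), -1), 5, 6), 4411) = Add(Mul(-1, Pow(96, -1), 5, 6), 4411) = Add(Mul(-1, Rational(1, 96), 5, 6), 4411) = Add(Rational(-5, 16), 4411) = Rational(70571, 16)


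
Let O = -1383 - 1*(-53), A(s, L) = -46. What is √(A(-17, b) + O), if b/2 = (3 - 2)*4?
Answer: 4*I*√86 ≈ 37.094*I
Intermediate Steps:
b = 8 (b = 2*((3 - 2)*4) = 2*(1*4) = 2*4 = 8)
O = -1330 (O = -1383 + 53 = -1330)
√(A(-17, b) + O) = √(-46 - 1330) = √(-1376) = 4*I*√86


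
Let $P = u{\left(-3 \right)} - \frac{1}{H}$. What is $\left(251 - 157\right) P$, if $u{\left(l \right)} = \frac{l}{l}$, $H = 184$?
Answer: $\frac{8601}{92} \approx 93.489$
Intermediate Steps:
$u{\left(l \right)} = 1$
$P = \frac{183}{184}$ ($P = 1 - \frac{1}{184} = \frac{183}{184} \approx 0.99457$)
$\left(251 - 157\right) P = \left(251 - 157\right) \frac{183}{184} = 94 \cdot \frac{183}{184} = \frac{8601}{92}$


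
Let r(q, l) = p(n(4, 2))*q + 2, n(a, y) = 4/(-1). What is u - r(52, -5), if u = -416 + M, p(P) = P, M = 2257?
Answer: 2047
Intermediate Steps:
n(a, y) = -4 (n(a, y) = 4*(-1) = -4)
u = 1841 (u = -416 + 2257 = 1841)
r(q, l) = 2 - 4*q (r(q, l) = -4*q + 2 = 2 - 4*q)
u - r(52, -5) = 1841 - (2 - 4*52) = 1841 - (2 - 208) = 1841 - 1*(-206) = 1841 + 206 = 2047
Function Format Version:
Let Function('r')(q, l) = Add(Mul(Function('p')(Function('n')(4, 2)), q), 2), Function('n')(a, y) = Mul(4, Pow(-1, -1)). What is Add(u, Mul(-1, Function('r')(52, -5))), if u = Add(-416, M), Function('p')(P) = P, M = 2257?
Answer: 2047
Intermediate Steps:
Function('n')(a, y) = -4 (Function('n')(a, y) = Mul(4, -1) = -4)
u = 1841 (u = Add(-416, 2257) = 1841)
Function('r')(q, l) = Add(2, Mul(-4, q)) (Function('r')(q, l) = Add(Mul(-4, q), 2) = Add(2, Mul(-4, q)))
Add(u, Mul(-1, Function('r')(52, -5))) = Add(1841, Mul(-1, Add(2, Mul(-4, 52)))) = Add(1841, Mul(-1, Add(2, -208))) = Add(1841, Mul(-1, -206)) = Add(1841, 206) = 2047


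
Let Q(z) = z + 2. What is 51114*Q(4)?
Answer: 306684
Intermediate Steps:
Q(z) = 2 + z
51114*Q(4) = 51114*(2 + 4) = 51114*6 = 306684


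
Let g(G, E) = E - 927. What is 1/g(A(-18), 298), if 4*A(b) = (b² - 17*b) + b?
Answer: -1/629 ≈ -0.0015898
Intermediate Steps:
A(b) = -4*b + b²/4 (A(b) = ((b² - 17*b) + b)/4 = (b² - 16*b)/4 = -4*b + b²/4)
g(G, E) = -927 + E
1/g(A(-18), 298) = 1/(-927 + 298) = 1/(-629) = -1/629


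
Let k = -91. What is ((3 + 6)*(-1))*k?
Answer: 819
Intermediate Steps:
((3 + 6)*(-1))*k = ((3 + 6)*(-1))*(-91) = (9*(-1))*(-91) = -9*(-91) = 819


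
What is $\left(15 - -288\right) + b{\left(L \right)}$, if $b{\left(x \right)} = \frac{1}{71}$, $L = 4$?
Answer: $\frac{21514}{71} \approx 303.01$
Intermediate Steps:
$b{\left(x \right)} = \frac{1}{71}$
$\left(15 - -288\right) + b{\left(L \right)} = \left(15 - -288\right) + \frac{1}{71} = \left(15 + 288\right) + \frac{1}{71} = 303 + \frac{1}{71} = \frac{21514}{71}$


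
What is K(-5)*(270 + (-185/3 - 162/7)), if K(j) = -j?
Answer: 19445/21 ≈ 925.95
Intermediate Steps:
K(-5)*(270 + (-185/3 - 162/7)) = (-1*(-5))*(270 + (-185/3 - 162/7)) = 5*(270 + (-185*⅓ - 162*⅐)) = 5*(270 + (-185/3 - 162/7)) = 5*(270 - 1781/21) = 5*(3889/21) = 19445/21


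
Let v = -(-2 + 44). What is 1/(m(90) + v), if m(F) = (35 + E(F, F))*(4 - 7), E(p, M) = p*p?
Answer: -1/24447 ≈ -4.0905e-5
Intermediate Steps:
E(p, M) = p²
v = -42 (v = -1*42 = -42)
m(F) = -105 - 3*F² (m(F) = (35 + F²)*(4 - 7) = (35 + F²)*(-3) = -105 - 3*F²)
1/(m(90) + v) = 1/((-105 - 3*90²) - 42) = 1/((-105 - 3*8100) - 42) = 1/((-105 - 24300) - 42) = 1/(-24405 - 42) = 1/(-24447) = -1/24447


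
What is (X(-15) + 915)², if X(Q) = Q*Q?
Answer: 1299600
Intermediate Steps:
X(Q) = Q²
(X(-15) + 915)² = ((-15)² + 915)² = (225 + 915)² = 1140² = 1299600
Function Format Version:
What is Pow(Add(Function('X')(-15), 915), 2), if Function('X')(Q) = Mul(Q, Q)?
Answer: 1299600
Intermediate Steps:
Function('X')(Q) = Pow(Q, 2)
Pow(Add(Function('X')(-15), 915), 2) = Pow(Add(Pow(-15, 2), 915), 2) = Pow(Add(225, 915), 2) = Pow(1140, 2) = 1299600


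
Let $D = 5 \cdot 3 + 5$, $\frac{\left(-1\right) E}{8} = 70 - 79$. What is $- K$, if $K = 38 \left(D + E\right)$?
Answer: $-3496$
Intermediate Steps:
$E = 72$ ($E = - 8 \left(70 - 79\right) = \left(-8\right) \left(-9\right) = 72$)
$D = 20$ ($D = 15 + 5 = 20$)
$K = 3496$ ($K = 38 \left(20 + 72\right) = 38 \cdot 92 = 3496$)
$- K = \left(-1\right) 3496 = -3496$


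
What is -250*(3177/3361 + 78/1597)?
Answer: -1333956750/5367517 ≈ -248.52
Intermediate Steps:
-250*(3177/3361 + 78/1597) = -250*5335827/5367517 = -1333956750/5367517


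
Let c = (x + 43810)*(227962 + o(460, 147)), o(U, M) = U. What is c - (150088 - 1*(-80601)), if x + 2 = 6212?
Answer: 11425437751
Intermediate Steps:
x = 6210 (x = -2 + 6212 = 6210)
c = 11425668440 (c = (6210 + 43810)*(227962 + 460) = 50020*228422 = 11425668440)
c - (150088 - 1*(-80601)) = 11425668440 - (150088 - 1*(-80601)) = 11425668440 - (150088 + 80601) = 11425668440 - 1*230689 = 11425668440 - 230689 = 11425437751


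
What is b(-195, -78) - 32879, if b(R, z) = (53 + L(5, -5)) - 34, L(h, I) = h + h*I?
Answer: -32880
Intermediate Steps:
L(h, I) = h + I*h
b(R, z) = -1 (b(R, z) = (53 + 5*(1 - 5)) - 34 = (53 + 5*(-4)) - 34 = (53 - 20) - 34 = 33 - 34 = -1)
b(-195, -78) - 32879 = -1 - 32879 = -32880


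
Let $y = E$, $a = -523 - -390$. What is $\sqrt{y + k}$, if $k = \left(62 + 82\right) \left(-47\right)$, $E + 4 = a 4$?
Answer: $2 i \sqrt{1826} \approx 85.463 i$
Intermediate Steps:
$a = -133$ ($a = -523 + 390 = -133$)
$E = -536$ ($E = -4 - 532 = -536$)
$y = -536$
$k = -6768$ ($k = 144 \left(-47\right) = -6768$)
$\sqrt{y + k} = \sqrt{-536 - 6768} = \sqrt{-7304} = 2 i \sqrt{1826}$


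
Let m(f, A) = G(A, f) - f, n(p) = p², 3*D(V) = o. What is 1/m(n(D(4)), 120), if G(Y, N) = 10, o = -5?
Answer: 9/65 ≈ 0.13846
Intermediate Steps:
D(V) = -5/3 (D(V) = (⅓)*(-5) = -5/3)
m(f, A) = 10 - f
1/m(n(D(4)), 120) = 1/(10 - (-5/3)²) = 1/(10 - 1*25/9) = 1/(10 - 25/9) = 1/(65/9) = 9/65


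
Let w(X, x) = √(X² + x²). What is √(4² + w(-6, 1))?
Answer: √(16 + √37) ≈ 4.6992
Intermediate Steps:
√(4² + w(-6, 1)) = √(4² + √((-6)² + 1²)) = √(16 + √(36 + 1)) = √(16 + √37)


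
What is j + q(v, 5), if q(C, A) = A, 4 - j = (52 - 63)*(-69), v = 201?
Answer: -750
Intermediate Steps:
j = -755 (j = 4 - (52 - 63)*(-69) = 4 - (-11)*(-69) = 4 - 1*759 = 4 - 759 = -755)
j + q(v, 5) = -755 + 5 = -750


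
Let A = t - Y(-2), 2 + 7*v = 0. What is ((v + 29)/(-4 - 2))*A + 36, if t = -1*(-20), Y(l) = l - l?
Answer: -418/7 ≈ -59.714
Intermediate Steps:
v = -2/7 (v = -2/7 + (⅐)*0 = -2/7 + 0 = -2/7 ≈ -0.28571)
Y(l) = 0
t = 20
A = 20 (A = 20 - 1*0 = 20 + 0 = 20)
((v + 29)/(-4 - 2))*A + 36 = ((-2/7 + 29)/(-4 - 2))*20 + 36 = ((201/7)/(-6))*20 + 36 = ((201/7)*(-⅙))*20 + 36 = -67/14*20 + 36 = -670/7 + 36 = -418/7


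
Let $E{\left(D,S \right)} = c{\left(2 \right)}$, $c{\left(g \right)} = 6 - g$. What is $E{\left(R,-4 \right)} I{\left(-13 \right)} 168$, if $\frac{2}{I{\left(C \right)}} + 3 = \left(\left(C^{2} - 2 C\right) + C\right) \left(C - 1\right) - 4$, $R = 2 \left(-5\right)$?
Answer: $- \frac{192}{365} \approx -0.52603$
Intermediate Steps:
$R = -10$
$E{\left(D,S \right)} = 4$ ($E{\left(D,S \right)} = 6 - 2 = 4$)
$I{\left(C \right)} = \frac{2}{-7 + \left(-1 + C\right) \left(C^{2} - C\right)}$ ($I{\left(C \right)} = \frac{2}{-3 + \left(\left(\left(C^{2} - 2 C\right) + C\right) \left(C - 1\right) - 4\right)} = \frac{2}{-3 + \left(\left(C^{2} - C\right) \left(-1 + C\right) - 4\right)} = \frac{2}{-3 + \left(\left(-1 + C\right) \left(C^{2} - C\right) - 4\right)} = \frac{2}{-3 + \left(-4 + \left(-1 + C\right) \left(C^{2} - C\right)\right)} = \frac{2}{-7 + \left(-1 + C\right) \left(C^{2} - C\right)}$)
$E{\left(R,-4 \right)} I{\left(-13 \right)} 168 = 4 \frac{2}{-7 - 13 + \left(-13\right)^{3} - 2 \left(-13\right)^{2}} \cdot 168 = 4 \frac{2}{-7 - 13 - 2197 - 338} \cdot 168 = 4 \frac{2}{-2555} \cdot 168 = 4 \cdot 2 \left(- \frac{1}{2555}\right) 168 = 4 \left(- \frac{2}{2555}\right) 168 = \left(- \frac{8}{2555}\right) 168 = - \frac{192}{365}$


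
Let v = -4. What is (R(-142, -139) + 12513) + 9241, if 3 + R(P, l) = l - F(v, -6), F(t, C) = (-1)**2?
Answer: 21611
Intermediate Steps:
F(t, C) = 1
R(P, l) = -4 + l (R(P, l) = -3 + (l - 1*1) = -3 + (l - 1) = -3 + (-1 + l) = -4 + l)
(R(-142, -139) + 12513) + 9241 = ((-4 - 139) + 12513) + 9241 = (-143 + 12513) + 9241 = 12370 + 9241 = 21611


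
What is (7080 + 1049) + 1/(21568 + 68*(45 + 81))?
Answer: 244975545/30136 ≈ 8129.0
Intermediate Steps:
(7080 + 1049) + 1/(21568 + 68*(45 + 81)) = 8129 + 1/(21568 + 68*126) = 8129 + 1/(21568 + 8568) = 8129 + 1/30136 = 244975545/30136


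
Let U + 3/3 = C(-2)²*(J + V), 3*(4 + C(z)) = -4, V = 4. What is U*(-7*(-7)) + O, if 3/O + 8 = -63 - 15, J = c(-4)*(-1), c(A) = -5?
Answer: 1074567/86 ≈ 12495.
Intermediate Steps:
C(z) = -16/3 (C(z) = -4 + (⅓)*(-4) = -4 - 4/3 = -16/3)
J = 5 (J = -5*(-1) = 5)
O = -3/86 (O = 3/(-8 + (-63 - 15)) = 3/(-8 - 78) = 3/(-86) = 3*(-1/86) = -3/86 ≈ -0.034884)
U = 255 (U = -1 + (-16/3)²*(5 + 4) = -1 + (256/9)*9 = -1 + 256 = 255)
U*(-7*(-7)) + O = 255*(-7*(-7)) - 3/86 = 255*49 - 3/86 = 12495 - 3/86 = 1074567/86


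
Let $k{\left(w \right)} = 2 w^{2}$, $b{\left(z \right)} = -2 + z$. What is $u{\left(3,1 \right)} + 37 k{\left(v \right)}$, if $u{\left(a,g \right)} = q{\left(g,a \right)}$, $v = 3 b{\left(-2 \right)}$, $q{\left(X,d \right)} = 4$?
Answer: $10660$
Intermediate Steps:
$v = -12$ ($v = 3 \left(-2 - 2\right) = 3 \left(-4\right) = -12$)
$u{\left(a,g \right)} = 4$
$u{\left(3,1 \right)} + 37 k{\left(v \right)} = 4 + 37 \cdot 2 \left(-12\right)^{2} = 4 + 37 \cdot 2 \cdot 144 = 4 + 37 \cdot 288 = 4 + 10656 = 10660$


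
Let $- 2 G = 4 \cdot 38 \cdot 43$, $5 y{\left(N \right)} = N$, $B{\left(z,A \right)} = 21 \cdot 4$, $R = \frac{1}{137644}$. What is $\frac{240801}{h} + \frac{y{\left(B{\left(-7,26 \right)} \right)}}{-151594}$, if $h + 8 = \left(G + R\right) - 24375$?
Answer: $- \frac{12561546747441546}{1442414728183355} \approx -8.7087$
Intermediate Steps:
$R = \frac{1}{137644} \approx 7.2651 \cdot 10^{-6}$
$B{\left(z,A \right)} = 84$
$y{\left(N \right)} = \frac{N}{5}$
$G = -3268$ ($G = - \frac{4 \cdot 38 \cdot 43}{2} = - \frac{152 \cdot 43}{2} = \left(- \frac{1}{2}\right) 6536 = -3268$)
$h = - \frac{3805994243}{137644}$ ($h = -8 + \left(\left(-3268 + \frac{1}{137644}\right) - 24375\right) = -8 - \frac{3804893091}{137644} = - \frac{3805994243}{137644} \approx -27651.0$)
$\frac{240801}{h} + \frac{y{\left(B{\left(-7,26 \right)} \right)}}{-151594} = \frac{240801}{- \frac{3805994243}{137644}} + \frac{\frac{1}{5} \cdot 84}{-151594} = 240801 \left(- \frac{137644}{3805994243}\right) + \frac{84}{5} \left(- \frac{1}{151594}\right) = - \frac{33144812844}{3805994243} - \frac{42}{378985} = - \frac{12561546747441546}{1442414728183355}$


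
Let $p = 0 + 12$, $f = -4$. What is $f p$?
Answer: $-48$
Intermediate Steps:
$p = 12$
$f p = \left(-4\right) 12 = -48$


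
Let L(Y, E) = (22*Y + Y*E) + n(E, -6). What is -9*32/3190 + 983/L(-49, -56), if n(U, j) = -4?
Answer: 1328557/2650890 ≈ 0.50117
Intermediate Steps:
L(Y, E) = -4 + 22*Y + E*Y (L(Y, E) = (22*Y + Y*E) - 4 = (22*Y + E*Y) - 4 = -4 + 22*Y + E*Y)
-9*32/3190 + 983/L(-49, -56) = -9*32/3190 + 983/(-4 + 22*(-49) - 56*(-49)) = -288*1/3190 + 983/(-4 - 1078 + 2744) = -144/1595 + 983/1662 = 1328557/2650890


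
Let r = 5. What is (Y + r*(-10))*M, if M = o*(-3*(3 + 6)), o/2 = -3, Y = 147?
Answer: 15714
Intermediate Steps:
o = -6 (o = 2*(-3) = -6)
M = 162 (M = -(-18)*(3 + 6) = -(-18)*9 = -6*(-27) = 162)
(Y + r*(-10))*M = (147 + 5*(-10))*162 = (147 - 50)*162 = 97*162 = 15714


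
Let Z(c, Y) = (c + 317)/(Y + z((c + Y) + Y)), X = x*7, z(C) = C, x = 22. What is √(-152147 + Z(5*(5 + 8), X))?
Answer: I*√42255432849/527 ≈ 390.06*I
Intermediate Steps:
X = 154 (X = 22*7 = 154)
Z(c, Y) = (317 + c)/(c + 3*Y) (Z(c, Y) = (c + 317)/(Y + ((c + Y) + Y)) = (317 + c)/(Y + ((Y + c) + Y)) = (317 + c)/(Y + (c + 2*Y)) = (317 + c)/(c + 3*Y))
√(-152147 + Z(5*(5 + 8), X)) = √(-152147 + (317 + 5*(5 + 8))/(5*(5 + 8) + 3*154)) = √(-152147 + (317 + 5*13)/(5*13 + 462)) = √(-152147 + (317 + 65)/(65 + 462)) = √(-152147 + 382/527) = √(-80181087/527) = I*√42255432849/527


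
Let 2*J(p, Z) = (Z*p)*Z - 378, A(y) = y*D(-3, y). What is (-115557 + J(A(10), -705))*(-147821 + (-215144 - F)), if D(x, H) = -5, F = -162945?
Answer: 2508525027420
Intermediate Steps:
A(y) = -5*y (A(y) = y*(-5) = -5*y)
J(p, Z) = -189 + p*Z²/2 (J(p, Z) = ((Z*p)*Z - 378)/2 = (p*Z² - 378)/2 = (-378 + p*Z²)/2 = -189 + p*Z²/2)
(-115557 + J(A(10), -705))*(-147821 + (-215144 - F)) = (-115557 + (-189 + (½)*(-5*10)*(-705)²))*(-147821 + (-215144 - 1*(-162945))) = (-115557 + (-189 + (½)*(-50)*497025))*(-147821 + (-215144 + 162945)) = (-115557 + (-189 - 12425625))*(-147821 - 52199) = (-115557 - 12425814)*(-200020) = -12541371*(-200020) = 2508525027420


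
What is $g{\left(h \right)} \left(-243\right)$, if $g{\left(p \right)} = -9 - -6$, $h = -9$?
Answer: $729$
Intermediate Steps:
$g{\left(p \right)} = -3$ ($g{\left(p \right)} = -9 + 6 = -3$)
$g{\left(h \right)} \left(-243\right) = \left(-3\right) \left(-243\right) = 729$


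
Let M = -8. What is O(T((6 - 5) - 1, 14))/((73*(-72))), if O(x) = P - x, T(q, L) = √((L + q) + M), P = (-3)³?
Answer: 3/584 + √6/5256 ≈ 0.0056030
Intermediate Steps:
P = -27
T(q, L) = √(-8 + L + q) (T(q, L) = √((L + q) - 8) = √(-8 + L + q))
O(x) = -27 - x
O(T((6 - 5) - 1, 14))/((73*(-72))) = (-27 - √(-8 + 14 + ((6 - 5) - 1)))/((73*(-72))) = (-27 - √(-8 + 14 + (1 - 1)))/(-5256) = (-27 - √(-8 + 14 + 0))*(-1/5256) = (-27 - √6)*(-1/5256) = 3/584 + √6/5256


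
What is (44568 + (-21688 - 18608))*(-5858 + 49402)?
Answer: 186019968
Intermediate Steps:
(44568 + (-21688 - 18608))*(-5858 + 49402) = (44568 - 40296)*43544 = 4272*43544 = 186019968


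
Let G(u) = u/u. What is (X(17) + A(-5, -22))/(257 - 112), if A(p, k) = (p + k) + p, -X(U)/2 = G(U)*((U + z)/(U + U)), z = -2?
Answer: -559/2465 ≈ -0.22677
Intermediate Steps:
G(u) = 1
X(U) = -(-2 + U)/U (X(U) = -2*(U - 2)/(U + U) = -2*(-2 + U)/((2*U)) = -2*(-2 + U)*(1/(2*U)) = -2*(-2 + U)/(2*U) = -(-2 + U)/U)
A(p, k) = k + 2*p (A(p, k) = (k + p) + p = k + 2*p)
(X(17) + A(-5, -22))/(257 - 112) = ((2 - 1*17)/17 + (-22 + 2*(-5)))/(257 - 112) = ((2 - 17)/17 + (-22 - 10))/145 = ((1/17)*(-15) - 32)*(1/145) = (-15/17 - 32)*(1/145) = -559/17*1/145 = -559/2465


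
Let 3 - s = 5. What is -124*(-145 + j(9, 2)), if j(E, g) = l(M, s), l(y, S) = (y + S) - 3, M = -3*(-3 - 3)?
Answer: 16368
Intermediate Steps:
s = -2 (s = 3 - 1*5 = 3 - 5 = -2)
M = 18 (M = -3*(-6) = 18)
l(y, S) = -3 + S + y (l(y, S) = (S + y) - 3 = -3 + S + y)
j(E, g) = 13 (j(E, g) = -3 - 2 + 18 = 13)
-124*(-145 + j(9, 2)) = -124*(-145 + 13) = -124*(-132) = 16368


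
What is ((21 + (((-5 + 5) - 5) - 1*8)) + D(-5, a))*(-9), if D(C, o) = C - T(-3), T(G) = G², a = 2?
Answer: 54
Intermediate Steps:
D(C, o) = -9 + C (D(C, o) = C - 1*(-3)² = C - 1*9 = C - 9 = -9 + C)
((21 + (((-5 + 5) - 5) - 1*8)) + D(-5, a))*(-9) = ((21 + (((-5 + 5) - 5) - 1*8)) + (-9 - 5))*(-9) = ((21 + ((0 - 5) - 8)) - 14)*(-9) = ((21 + (-5 - 8)) - 14)*(-9) = ((21 - 13) - 14)*(-9) = (8 - 14)*(-9) = -6*(-9) = 54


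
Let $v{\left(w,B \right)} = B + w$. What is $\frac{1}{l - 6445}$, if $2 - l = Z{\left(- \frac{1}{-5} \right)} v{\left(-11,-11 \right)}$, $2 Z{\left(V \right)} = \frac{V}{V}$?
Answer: $- \frac{1}{6432} \approx -0.00015547$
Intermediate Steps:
$Z{\left(V \right)} = \frac{1}{2}$ ($Z{\left(V \right)} = \frac{V \frac{1}{V}}{2} = \frac{1}{2} \cdot 1 = \frac{1}{2}$)
$l = 13$ ($l = 2 - \frac{-11 - 11}{2} = 2 - \frac{1}{2} \left(-22\right) = 2 - -11 = 2 + 11 = 13$)
$\frac{1}{l - 6445} = \frac{1}{13 - 6445} = \frac{1}{-6432} = - \frac{1}{6432}$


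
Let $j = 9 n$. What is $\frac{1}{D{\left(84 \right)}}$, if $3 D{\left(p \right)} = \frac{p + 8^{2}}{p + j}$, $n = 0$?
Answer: $\frac{63}{37} \approx 1.7027$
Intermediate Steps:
$j = 0$ ($j = 9 \cdot 0 = 0$)
$D{\left(p \right)} = \frac{64 + p}{3 p}$ ($D{\left(p \right)} = \frac{\left(p + 8^{2}\right) \frac{1}{p + 0}}{3} = \frac{\left(p + 64\right) \frac{1}{p}}{3} = \frac{\left(64 + p\right) \frac{1}{p}}{3} = \frac{\frac{1}{p} \left(64 + p\right)}{3} = \frac{64 + p}{3 p}$)
$\frac{1}{D{\left(84 \right)}} = \frac{1}{\frac{1}{3} \cdot \frac{1}{84} \left(64 + 84\right)} = \frac{1}{\frac{1}{3} \cdot \frac{1}{84} \cdot 148} = \frac{1}{\frac{37}{63}} = \frac{63}{37}$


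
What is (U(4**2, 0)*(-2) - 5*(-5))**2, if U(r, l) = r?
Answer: 49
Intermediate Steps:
(U(4**2, 0)*(-2) - 5*(-5))**2 = (4**2*(-2) - 5*(-5))**2 = (16*(-2) + 25)**2 = (-32 + 25)**2 = (-7)**2 = 49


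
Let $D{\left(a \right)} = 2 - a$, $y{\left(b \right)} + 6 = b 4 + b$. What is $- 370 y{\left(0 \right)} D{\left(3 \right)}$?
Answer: $-2220$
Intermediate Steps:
$y{\left(b \right)} = -6 + 5 b$ ($y{\left(b \right)} = -6 + \left(b 4 + b\right) = -6 + \left(4 b + b\right) = -6 + 5 b$)
$- 370 y{\left(0 \right)} D{\left(3 \right)} = - 370 \left(-6 + 5 \cdot 0\right) \left(2 - 3\right) = - 370 \left(-6 + 0\right) \left(2 - 3\right) = - 370 \left(\left(-6\right) \left(-1\right)\right) = \left(-370\right) 6 = -2220$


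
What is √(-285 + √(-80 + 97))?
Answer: √(-285 + √17) ≈ 16.759*I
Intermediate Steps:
√(-285 + √(-80 + 97)) = √(-285 + √17)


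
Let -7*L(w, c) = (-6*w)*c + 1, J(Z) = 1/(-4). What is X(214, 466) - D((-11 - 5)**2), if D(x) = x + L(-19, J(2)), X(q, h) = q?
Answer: -643/14 ≈ -45.929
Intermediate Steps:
J(Z) = -1/4
L(w, c) = -1/7 + 6*c*w/7 (L(w, c) = -((-6*w)*c + 1)/7 = -(-6*c*w + 1)/7 = -(1 - 6*c*w)/7 = -1/7 + 6*c*w/7)
D(x) = 55/14 + x (D(x) = x + (-1/7 + (6/7)*(-1/4)*(-19)) = x + (-1/7 + 57/14) = x + 55/14 = 55/14 + x)
X(214, 466) - D((-11 - 5)**2) = 214 - (55/14 + (-11 - 5)**2) = 214 - (55/14 + (-16)**2) = 214 - (55/14 + 256) = 214 - 1*3639/14 = 214 - 3639/14 = -643/14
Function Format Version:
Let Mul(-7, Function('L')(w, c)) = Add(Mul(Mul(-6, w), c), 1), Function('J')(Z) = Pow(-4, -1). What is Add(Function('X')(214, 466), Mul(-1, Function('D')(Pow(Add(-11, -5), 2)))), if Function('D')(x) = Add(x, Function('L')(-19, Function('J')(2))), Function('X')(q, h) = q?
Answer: Rational(-643, 14) ≈ -45.929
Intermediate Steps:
Function('J')(Z) = Rational(-1, 4)
Function('L')(w, c) = Add(Rational(-1, 7), Mul(Rational(6, 7), c, w)) (Function('L')(w, c) = Mul(Rational(-1, 7), Add(Mul(Mul(-6, w), c), 1)) = Mul(Rational(-1, 7), Add(Mul(-6, c, w), 1)) = Mul(Rational(-1, 7), Add(1, Mul(-6, c, w))) = Add(Rational(-1, 7), Mul(Rational(6, 7), c, w)))
Function('D')(x) = Add(Rational(55, 14), x) (Function('D')(x) = Add(x, Add(Rational(-1, 7), Mul(Rational(6, 7), Rational(-1, 4), -19))) = Add(x, Add(Rational(-1, 7), Rational(57, 14))) = Add(x, Rational(55, 14)) = Add(Rational(55, 14), x))
Add(Function('X')(214, 466), Mul(-1, Function('D')(Pow(Add(-11, -5), 2)))) = Add(214, Mul(-1, Add(Rational(55, 14), Pow(Add(-11, -5), 2)))) = Add(214, Mul(-1, Add(Rational(55, 14), Pow(-16, 2)))) = Add(214, Mul(-1, Add(Rational(55, 14), 256))) = Add(214, Mul(-1, Rational(3639, 14))) = Add(214, Rational(-3639, 14)) = Rational(-643, 14)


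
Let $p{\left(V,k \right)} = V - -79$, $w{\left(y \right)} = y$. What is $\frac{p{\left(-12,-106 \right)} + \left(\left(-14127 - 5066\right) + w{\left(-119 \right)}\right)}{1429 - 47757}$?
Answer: $\frac{19245}{46328} \approx 0.41541$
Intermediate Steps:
$p{\left(V,k \right)} = 79 + V$ ($p{\left(V,k \right)} = V + 79 = 79 + V$)
$\frac{p{\left(-12,-106 \right)} + \left(\left(-14127 - 5066\right) + w{\left(-119 \right)}\right)}{1429 - 47757} = \frac{\left(79 - 12\right) - 19312}{1429 - 47757} = \frac{67 - 19312}{-46328} = \left(67 - 19312\right) \left(- \frac{1}{46328}\right) = \left(-19245\right) \left(- \frac{1}{46328}\right) = \frac{19245}{46328}$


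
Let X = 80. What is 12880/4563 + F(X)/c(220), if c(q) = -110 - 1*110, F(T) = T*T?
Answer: -1318480/50193 ≈ -26.268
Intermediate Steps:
F(T) = T²
c(q) = -220 (c(q) = -110 - 110 = -220)
12880/4563 + F(X)/c(220) = 12880/4563 + 80²/(-220) = 12880*(1/4563) + 6400*(-1/220) = 12880/4563 - 320/11 = -1318480/50193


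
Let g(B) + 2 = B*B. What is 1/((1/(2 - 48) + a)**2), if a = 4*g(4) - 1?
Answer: 2116/6395841 ≈ 0.00033084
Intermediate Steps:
g(B) = -2 + B**2 (g(B) = -2 + B*B = -2 + B**2)
a = 55 (a = 4*(-2 + 4**2) - 1 = 4*(-2 + 16) - 1 = 4*14 - 1 = 56 - 1 = 55)
1/((1/(2 - 48) + a)**2) = 1/((1/(2 - 48) + 55)**2) = 1/((1/(-46) + 55)**2) = 1/((-1/46 + 55)**2) = 1/((2529/46)**2) = 1/(6395841/2116) = 2116/6395841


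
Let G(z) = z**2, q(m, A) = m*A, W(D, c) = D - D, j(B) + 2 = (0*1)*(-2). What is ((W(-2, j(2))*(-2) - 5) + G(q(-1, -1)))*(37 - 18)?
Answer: -76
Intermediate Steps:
j(B) = -2 (j(B) = -2 + (0*1)*(-2) = -2 + 0*(-2) = -2 + 0 = -2)
W(D, c) = 0
q(m, A) = A*m
((W(-2, j(2))*(-2) - 5) + G(q(-1, -1)))*(37 - 18) = ((0*(-2) - 5) + (-1*(-1))**2)*(37 - 18) = ((0 - 5) + 1**2)*19 = (-5 + 1)*19 = -4*19 = -76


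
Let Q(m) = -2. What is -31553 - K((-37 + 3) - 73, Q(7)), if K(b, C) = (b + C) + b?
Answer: -31337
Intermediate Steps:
K(b, C) = C + 2*b (K(b, C) = (C + b) + b = C + 2*b)
-31553 - K((-37 + 3) - 73, Q(7)) = -31553 - (-2 + 2*((-37 + 3) - 73)) = -31553 - (-2 + 2*(-34 - 73)) = -31553 - (-2 + 2*(-107)) = -31553 - (-2 - 214) = -31553 - 1*(-216) = -31553 + 216 = -31337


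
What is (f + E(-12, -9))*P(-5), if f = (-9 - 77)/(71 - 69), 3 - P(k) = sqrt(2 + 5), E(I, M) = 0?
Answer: -129 + 43*sqrt(7) ≈ -15.233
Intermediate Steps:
P(k) = 3 - sqrt(7) (P(k) = 3 - sqrt(2 + 5) = 3 - sqrt(7))
f = -43 (f = -86/2 = -86*1/2 = -43)
(f + E(-12, -9))*P(-5) = (-43 + 0)*(3 - sqrt(7)) = -43*(3 - sqrt(7)) = -129 + 43*sqrt(7)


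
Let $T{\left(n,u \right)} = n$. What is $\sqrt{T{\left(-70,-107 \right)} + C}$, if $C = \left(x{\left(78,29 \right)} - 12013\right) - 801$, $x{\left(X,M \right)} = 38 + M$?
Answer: $i \sqrt{12817} \approx 113.21 i$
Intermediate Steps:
$C = -12747$ ($C = \left(\left(38 + 29\right) - 12013\right) - 801 = \left(67 - 12013\right) - 801 = -11946 - 801 = -12747$)
$\sqrt{T{\left(-70,-107 \right)} + C} = \sqrt{-70 - 12747} = \sqrt{-12817} = i \sqrt{12817}$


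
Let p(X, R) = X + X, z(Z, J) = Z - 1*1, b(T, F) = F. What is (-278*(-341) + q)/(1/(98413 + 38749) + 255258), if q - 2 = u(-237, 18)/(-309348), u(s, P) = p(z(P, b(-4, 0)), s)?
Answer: 1005609730745323/2707699672526589 ≈ 0.37139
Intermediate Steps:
z(Z, J) = -1 + Z (z(Z, J) = Z - 1 = -1 + Z)
p(X, R) = 2*X
u(s, P) = -2 + 2*P (u(s, P) = 2*(-1 + P) = -2 + 2*P)
q = 309331/154674 (q = 2 + (-2 + 2*18)/(-309348) = 2 + (-2 + 36)*(-1/309348) = 2 + 34*(-1/309348) = 2 - 17/154674 = 309331/154674 ≈ 1.9999)
(-278*(-341) + q)/(1/(98413 + 38749) + 255258) = (-278*(-341) + 309331/154674)/(1/(98413 + 38749) + 255258) = (94798 + 309331/154674)/(1/137162 + 255258) = 14663095183/(154674*(1/137162 + 255258)) = 14663095183/(154674*(35011697797/137162)) = (14663095183/154674)*(137162/35011697797) = 1005609730745323/2707699672526589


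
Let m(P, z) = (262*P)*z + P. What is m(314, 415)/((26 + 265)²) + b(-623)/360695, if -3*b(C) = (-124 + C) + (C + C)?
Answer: 12314736862541/30544013295 ≈ 403.18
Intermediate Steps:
b(C) = 124/3 - C (b(C) = -((-124 + C) + (C + C))/3 = -((-124 + C) + 2*C)/3 = -(-124 + 3*C)/3 = 124/3 - C)
m(P, z) = P + 262*P*z (m(P, z) = 262*P*z + P = P + 262*P*z)
m(314, 415)/((26 + 265)²) + b(-623)/360695 = (314*(1 + 262*415))/((26 + 265)²) + (124/3 - 1*(-623))/360695 = (314*(1 + 108730))/(291²) + (124/3 + 623)*(1/360695) = (314*108731)/84681 + (1993/3)*(1/360695) = 34141534*(1/84681) + 1993/1082085 = 34141534/84681 + 1993/1082085 = 12314736862541/30544013295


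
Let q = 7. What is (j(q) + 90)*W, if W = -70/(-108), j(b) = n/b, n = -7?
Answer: 3115/54 ≈ 57.685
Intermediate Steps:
j(b) = -7/b
W = 35/54 (W = -70*(-1/108) = 35/54 ≈ 0.64815)
(j(q) + 90)*W = (-7/7 + 90)*(35/54) = (-7*⅐ + 90)*(35/54) = (-1 + 90)*(35/54) = 89*(35/54) = 3115/54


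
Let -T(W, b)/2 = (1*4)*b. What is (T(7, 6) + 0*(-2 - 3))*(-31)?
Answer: 1488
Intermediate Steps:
T(W, b) = -8*b (T(W, b) = -2*1*4*b = -8*b)
(T(7, 6) + 0*(-2 - 3))*(-31) = (-8*6 + 0*(-2 - 3))*(-31) = (-48 + 0*(-5))*(-31) = (-48 + 0)*(-31) = -48*(-31) = 1488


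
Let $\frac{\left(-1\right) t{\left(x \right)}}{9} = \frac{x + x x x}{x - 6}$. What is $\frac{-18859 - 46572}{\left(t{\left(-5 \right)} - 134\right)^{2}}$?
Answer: $- \frac{7917151}{6990736} \approx -1.1325$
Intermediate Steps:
$t{\left(x \right)} = - \frac{9 \left(x + x^{3}\right)}{-6 + x}$ ($t{\left(x \right)} = - 9 \frac{x + x x x}{x - 6} = - 9 \frac{x + x^{2} x}{-6 + x} = - 9 \frac{x + x^{3}}{-6 + x} = - \frac{9 \left(x + x^{3}\right)}{-6 + x}$)
$\frac{-18859 - 46572}{\left(t{\left(-5 \right)} - 134\right)^{2}} = \frac{-18859 - 46572}{\left(\left(-9\right) \left(-5\right) \frac{1}{-6 - 5} \left(1 + \left(-5\right)^{2}\right) - 134\right)^{2}} = - \frac{65431}{\left(\left(-9\right) \left(-5\right) \frac{1}{-11} \left(1 + 25\right) - 134\right)^{2}} = - \frac{65431}{\left(\left(-9\right) \left(-5\right) \left(- \frac{1}{11}\right) 26 - 134\right)^{2}} = - \frac{65431}{\left(- \frac{1170}{11} - 134\right)^{2}} = - \frac{65431}{\left(- \frac{2644}{11}\right)^{2}} = - \frac{65431}{\frac{6990736}{121}} = \left(-65431\right) \frac{121}{6990736} = - \frac{7917151}{6990736}$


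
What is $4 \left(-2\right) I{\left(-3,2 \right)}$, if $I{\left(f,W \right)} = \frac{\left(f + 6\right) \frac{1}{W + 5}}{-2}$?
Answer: $\frac{12}{7} \approx 1.7143$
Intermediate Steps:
$I{\left(f,W \right)} = - \frac{6 + f}{2 \left(5 + W\right)}$ ($I{\left(f,W \right)} = \frac{6 + f}{5 + W} \left(- \frac{1}{2}\right) = - \frac{6 + f}{2 \left(5 + W\right)}$)
$4 \left(-2\right) I{\left(-3,2 \right)} = 4 \left(-2\right) \frac{-6 - -3}{2 \left(5 + 2\right)} = - 8 \frac{-6 + 3}{2 \cdot 7} = - 8 \cdot \frac{1}{2} \cdot \frac{1}{7} \left(-3\right) = \left(-8\right) \left(- \frac{3}{14}\right) = \frac{12}{7}$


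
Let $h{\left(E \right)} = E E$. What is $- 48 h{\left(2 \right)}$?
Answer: $-192$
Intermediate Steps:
$h{\left(E \right)} = E^{2}$
$- 48 h{\left(2 \right)} = - 48 \cdot 2^{2} = \left(-48\right) 4 = -192$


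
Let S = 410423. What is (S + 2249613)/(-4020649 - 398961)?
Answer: -1330018/2209805 ≈ -0.60187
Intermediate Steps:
(S + 2249613)/(-4020649 - 398961) = (410423 + 2249613)/(-4020649 - 398961) = 2660036/(-4419610) = 2660036*(-1/4419610) = -1330018/2209805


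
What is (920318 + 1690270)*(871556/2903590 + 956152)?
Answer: 3623854130324607384/1451795 ≈ 2.4961e+12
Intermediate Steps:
(920318 + 1690270)*(871556/2903590 + 956152) = 2610588*(871556*(1/2903590) + 956152) = 2610588*(435778/1451795 + 956152) = 2610588*(1388137128618/1451795) = 3623854130324607384/1451795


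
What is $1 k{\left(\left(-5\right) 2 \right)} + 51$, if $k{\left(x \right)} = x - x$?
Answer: $51$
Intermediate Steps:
$k{\left(x \right)} = 0$
$1 k{\left(\left(-5\right) 2 \right)} + 51 = 1 \cdot 0 + 51 = 0 + 51 = 51$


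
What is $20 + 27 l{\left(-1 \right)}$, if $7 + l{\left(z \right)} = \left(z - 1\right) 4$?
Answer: $-385$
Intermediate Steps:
$l{\left(z \right)} = -11 + 4 z$ ($l{\left(z \right)} = -7 + \left(z - 1\right) 4 = -7 + \left(-1 + z\right) 4 = -7 + \left(-4 + 4 z\right) = -11 + 4 z$)
$20 + 27 l{\left(-1 \right)} = 20 + 27 \left(-11 + 4 \left(-1\right)\right) = 20 + 27 \left(-11 - 4\right) = 20 + 27 \left(-15\right) = 20 - 405 = -385$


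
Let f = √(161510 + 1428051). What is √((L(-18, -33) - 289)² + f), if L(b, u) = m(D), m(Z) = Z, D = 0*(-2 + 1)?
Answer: √(83521 + √1589561) ≈ 291.17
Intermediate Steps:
D = 0 (D = 0*(-1) = 0)
L(b, u) = 0
f = √1589561 ≈ 1260.8
√((L(-18, -33) - 289)² + f) = √((0 - 289)² + √1589561) = √((-289)² + √1589561) = √(83521 + √1589561)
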